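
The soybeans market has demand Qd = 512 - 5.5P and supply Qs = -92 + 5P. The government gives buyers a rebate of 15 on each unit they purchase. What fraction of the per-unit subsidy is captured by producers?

Producer share = 11/21

Pre-subsidy: 512 - 5.5P = -92 + 5P gives P* = 1208/21, Q* = 4108/21.
With the rebate, buyers effectively pay Pb = Ps − 15, where Ps is the price sellers receive.
Demand in terms of Ps becomes Qd = 512 − 5.5(Ps − 15) = 594.5 - 5.5Ps. Setting this equal to supply: 594.5 - 5.5Ps = -92 + 5Ps, so Ps = 1373/21.
Buyers pay Pb = 1373/21 − 15 = 1058/21; Q' = -92 + 5·(1373/21) = 4933/21.
Buyers' price falls by P* − Pb = 1208/21 − 1058/21 = 50/7; sellers' price rises by Ps − P* = 1373/21 − 1208/21 = 55/7.
So producers capture (55/7)/15 = 11/21 of each unit of subsidy.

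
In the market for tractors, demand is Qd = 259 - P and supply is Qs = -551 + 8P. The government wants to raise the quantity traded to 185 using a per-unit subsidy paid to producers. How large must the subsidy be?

At Q = 185, invert demand for the buyer price: Pb = (259 − 185)/1 = 74; invert supply for the seller price: Ps = (185 − (-551))/8 = 92.
The subsidy must fill the gap: s = Ps − Pb = 92 − 74 = 18.

Required subsidy s = 18 per unit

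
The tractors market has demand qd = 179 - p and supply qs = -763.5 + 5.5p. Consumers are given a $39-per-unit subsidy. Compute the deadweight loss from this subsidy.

Pre-subsidy: 179 - p = -763.5 + 5.5p gives p* = 145, q* = 34.
With the rebate, buyers effectively pay pb = ps − 39, where ps is the price sellers receive.
Demand in terms of ps becomes qd = 179 − 1(ps − 39) = 218 - ps. Setting this equal to supply: 218 - ps = -763.5 + 5.5ps, so ps = 151.
Buyers pay pb = 151 − 39 = 112; q' = -763.5 + 5.5·151 = 67.
The subsidy expands output by 67 − 34 = 33 past the efficient level; on those units the gap between marginal cost and willingness to pay runs from 0 up to 39.
DWL = ½ × 39 × 33 = 643.5.

Deadweight loss = $643.5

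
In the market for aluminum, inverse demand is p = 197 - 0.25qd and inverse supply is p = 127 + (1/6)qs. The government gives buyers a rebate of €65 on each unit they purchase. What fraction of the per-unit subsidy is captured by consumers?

Consumer share = 0.6

Pre-subsidy: 197 - 0.25q = 127 + (1/6)q gives q* = 168 and p* = 155.
With the rebate, buyers effectively pay pb = ps − 65, where ps is the price sellers receive.
On the curves, pb = 197 - 0.25q and ps = 127 + (1/6)q; the wedge ps − pb = 65 gives 127 + (1/6)q − (197 - 0.25q) = 65, so q' = 324.
Then pb = 197 − 0.25·324 = 116 and ps = 127 + (1/6)·324 = 181.
Buyers' price falls by p* − pb = 155 − 116 = 39; sellers' price rises by ps − p* = 181 − 155 = 26.
So consumers capture 39/65 = 0.6 of each unit of subsidy.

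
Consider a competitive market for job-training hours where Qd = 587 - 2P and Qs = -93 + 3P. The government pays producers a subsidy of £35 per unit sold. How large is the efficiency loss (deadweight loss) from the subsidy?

Pre-subsidy: 587 - 2P = -93 + 3P gives P* = 136, Q* = 315.
With the subsidy, sellers receive Ps = Pb + 35 for each unit, where Pb is the price buyers pay.
Supply in terms of Pb becomes Qs = -93 + 3(Pb + 35) = 12 + 3Pb. Setting this equal to demand: 587 - 2Pb = 12 + 3Pb, so Pb = 115.
Sellers receive Ps = 115 + 35 = 150; Q' = 587 − 2·115 = 357.
The subsidy expands output by 357 − 315 = 42 past the efficient level; on those units the gap between marginal cost and willingness to pay runs from 0 up to 35.
DWL = ½ × 35 × 42 = 735.

Deadweight loss = £735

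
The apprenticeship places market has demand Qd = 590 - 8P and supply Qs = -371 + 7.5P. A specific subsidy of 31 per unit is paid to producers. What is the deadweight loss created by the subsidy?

Deadweight loss = 1860

Pre-subsidy: 590 - 8P = -371 + 7.5P gives P* = 62, Q* = 94.
With the subsidy, sellers receive Ps = Pb + 31 for each unit, where Pb is the price buyers pay.
Supply in terms of Pb becomes Qs = -371 + 7.5(Pb + 31) = -138.5 + 7.5Pb. Setting this equal to demand: 590 - 8Pb = -138.5 + 7.5Pb, so Pb = 47.
Sellers receive Ps = 47 + 31 = 78; Q' = 590 − 8·47 = 214.
The subsidy expands output by 214 − 94 = 120 past the efficient level; on those units the gap between marginal cost and willingness to pay runs from 0 up to 31.
DWL = ½ × 31 × 120 = 1860.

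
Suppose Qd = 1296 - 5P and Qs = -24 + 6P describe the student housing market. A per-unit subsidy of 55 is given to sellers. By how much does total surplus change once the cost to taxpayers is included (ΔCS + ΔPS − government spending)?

Pre-subsidy: 1296 - 5P = -24 + 6P gives P* = 120, Q* = 696.
With the subsidy, sellers receive Ps = Pb + 55 for each unit, where Pb is the price buyers pay.
Supply in terms of Pb becomes Qs = -24 + 6(Pb + 55) = 306 + 6Pb. Setting this equal to demand: 1296 - 5Pb = 306 + 6Pb, so Pb = 90.
Sellers receive Ps = 90 + 55 = 145; Q' = 1296 − 5·90 = 846.
ΔCS = ½(696 + 846)(120 − 90) = 23130; ΔPS = ½(696 + 846)(145 − 120) = 19275.
Government spending = 55 × 846 = 46530.
Net change = 23130 + 19275 − 46530 = -4125. The loss equals the DWL triangle ½·55·150.

Net change in total surplus = -4125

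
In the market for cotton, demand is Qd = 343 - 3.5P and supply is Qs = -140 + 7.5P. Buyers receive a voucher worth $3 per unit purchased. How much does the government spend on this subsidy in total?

Pre-subsidy: 343 - 3.5P = -140 + 7.5P gives P* = 483/11, Q* = 4165/22.
With the rebate, buyers effectively pay Pb = Ps − 3, where Ps is the price sellers receive.
Demand in terms of Ps becomes Qd = 343 − 3.5(Ps − 3) = 353.5 - 3.5Ps. Setting this equal to supply: 353.5 - 3.5Ps = -140 + 7.5Ps, so Ps = 987/22.
Buyers pay Pb = 987/22 − 3 = 921/22; Q' = -140 + 7.5·(987/22) = 8645/44.
Government outlay = subsidy × quantity = 3 × 8645/44 = 25935/44.

Government cost = 25935/44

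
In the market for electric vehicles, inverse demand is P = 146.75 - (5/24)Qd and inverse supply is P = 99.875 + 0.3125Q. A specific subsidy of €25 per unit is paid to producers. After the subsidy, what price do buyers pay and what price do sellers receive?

Buyers pay €118; sellers receive €143

Pre-subsidy: 146.75 - (5/24)Q = 99.875 + 0.3125Q gives Q* = 90 and P* = 128.
With the subsidy, sellers receive Ps = Pb + 25 for each unit, where Pb is the price buyers pay.
On the curves, Pb = 146.75 - (5/24)Q and Ps = 99.875 + 0.3125Q; the wedge Ps − Pb = 25 gives 99.875 + 0.3125Q − (146.75 - (5/24)Q) = 25, so Q' = 138.
Then Pb = 146.75 − (5/24)·138 = 118 and Ps = 99.875 + 0.3125·138 = 143.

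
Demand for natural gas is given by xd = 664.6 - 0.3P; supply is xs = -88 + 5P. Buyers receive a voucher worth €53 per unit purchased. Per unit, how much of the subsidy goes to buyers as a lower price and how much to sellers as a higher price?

Pre-subsidy: 664.6 - 0.3P = -88 + 5P gives P* = 142, x* = 622.
With the rebate, buyers effectively pay Pb = Ps − 53, where Ps is the price sellers receive.
Demand in terms of Ps becomes xd = 664.6 − 0.3(Ps − 53) = 680.5 - 0.3Ps. Setting this equal to supply: 680.5 - 0.3Ps = -88 + 5Ps, so Ps = 145.
Buyers pay Pb = 145 − 53 = 92; x' = -88 + 5·145 = 637.
Buyers' price falls by P* − Pb = 142 − 92 = 50; sellers' price rises by Ps − P* = 145 − 142 = 3.

Buyers gain €50 per unit; sellers gain €3 per unit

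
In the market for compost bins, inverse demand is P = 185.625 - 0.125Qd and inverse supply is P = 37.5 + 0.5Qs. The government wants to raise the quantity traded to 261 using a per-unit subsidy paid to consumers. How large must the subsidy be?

Required subsidy s = 15 per unit

At Q = 261, from the demand curve buyers pay Pb = 185.625 − 0.125·261 = 153; from the supply curve sellers need Ps = 37.5 + 0.5·261 = 168.
The subsidy must fill the gap: s = Ps − Pb = 168 − 153 = 15.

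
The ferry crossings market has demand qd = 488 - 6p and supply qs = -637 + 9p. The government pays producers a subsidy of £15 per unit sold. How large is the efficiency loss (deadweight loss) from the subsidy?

Deadweight loss = £405

Pre-subsidy: 488 - 6p = -637 + 9p gives p* = 75, q* = 38.
With the subsidy, sellers receive ps = pb + 15 for each unit, where pb is the price buyers pay.
Supply in terms of pb becomes qs = -637 + 9(pb + 15) = -502 + 9pb. Setting this equal to demand: 488 - 6pb = -502 + 9pb, so pb = 66.
Sellers receive ps = 66 + 15 = 81; q' = 488 − 6·66 = 92.
The subsidy expands output by 92 − 38 = 54 past the efficient level; on those units the gap between marginal cost and willingness to pay runs from 0 up to 15.
DWL = ½ × 15 × 54 = 405.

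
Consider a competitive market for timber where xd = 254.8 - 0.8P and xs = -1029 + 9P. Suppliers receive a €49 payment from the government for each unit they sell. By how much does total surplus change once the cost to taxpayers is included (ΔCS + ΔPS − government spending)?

Net change in total surplus = -€882

Pre-subsidy: 254.8 - 0.8P = -1029 + 9P gives P* = 131, x* = 150.
With the subsidy, sellers receive Ps = Pb + 49 for each unit, where Pb is the price buyers pay.
Supply in terms of Pb becomes xs = -1029 + 9(Pb + 49) = -588 + 9Pb. Setting this equal to demand: 254.8 - 0.8Pb = -588 + 9Pb, so Pb = 86.
Sellers receive Ps = 86 + 49 = 135; x' = 254.8 − 0.8·86 = 186.
ΔCS = ½(150 + 186)(131 − 86) = 7560; ΔPS = ½(150 + 186)(135 − 131) = 672.
Government spending = 49 × 186 = 9114.
Net change = 7560 + 672 − 9114 = -882. The loss equals the DWL triangle ½·49·36.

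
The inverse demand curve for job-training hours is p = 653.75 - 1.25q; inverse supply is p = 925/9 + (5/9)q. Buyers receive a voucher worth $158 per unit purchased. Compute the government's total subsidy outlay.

Pre-subsidy: 653.75 - 1.25q = 925/9 + (5/9)q gives q* = 3967/13 and p* = 3540/13.
With the rebate, buyers effectively pay pb = ps − 158, where ps is the price sellers receive.
On the curves, pb = 653.75 - 1.25q and ps = 925/9 + (5/9)q; the wedge ps − pb = 158 gives 925/9 + (5/9)q − (653.75 - 1.25q) = 158, so q' = 25523/65.
Then pb = 653.75 − 1.25·(25523/65) = 2118/13 and ps = 925/9 + (5/9)·(25523/65) = 4172/13.
Government outlay = subsidy × quantity = 158 × 25523/65 = 4032634/65.

Government cost = 4032634/65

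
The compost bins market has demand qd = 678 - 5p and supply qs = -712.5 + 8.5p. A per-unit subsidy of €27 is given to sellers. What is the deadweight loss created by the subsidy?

Pre-subsidy: 678 - 5p = -712.5 + 8.5p gives p* = 103, q* = 163.
With the subsidy, sellers receive ps = pb + 27 for each unit, where pb is the price buyers pay.
Supply in terms of pb becomes qs = -712.5 + 8.5(pb + 27) = -483 + 8.5pb. Setting this equal to demand: 678 - 5pb = -483 + 8.5pb, so pb = 86.
Sellers receive ps = 86 + 27 = 113; q' = 678 − 5·86 = 248.
The subsidy expands output by 248 − 163 = 85 past the efficient level; on those units the gap between marginal cost and willingness to pay runs from 0 up to 27.
DWL = ½ × 27 × 85 = 1147.5.

Deadweight loss = €1147.5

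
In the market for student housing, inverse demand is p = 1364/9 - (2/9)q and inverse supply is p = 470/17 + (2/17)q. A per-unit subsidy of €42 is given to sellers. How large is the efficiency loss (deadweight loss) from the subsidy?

Pre-subsidy: 1364/9 - (2/9)q = 470/17 + (2/17)q gives q* = 9479/26 and p* = 917/13.
With the subsidy, sellers receive ps = pb + 42 for each unit, where pb is the price buyers pay.
On the curves, pb = 1364/9 - (2/9)q and ps = 470/17 + (2/17)q; the wedge ps − pb = 42 gives 470/17 + (2/17)q − (1364/9 - (2/9)q) = 42, so q' = 6346/13.
Then pb = 1364/9 − (2/9)·(6346/13) = 560/13 and ps = 470/17 + (2/17)·(6346/13) = 1106/13.
The subsidy expands output by 6346/13 − 9479/26 = 3213/26 past the efficient level; on those units the gap between marginal cost and willingness to pay runs from 0 up to 42.
DWL = ½ × 42 × 3213/26 = 67473/26.

Deadweight loss = 67473/26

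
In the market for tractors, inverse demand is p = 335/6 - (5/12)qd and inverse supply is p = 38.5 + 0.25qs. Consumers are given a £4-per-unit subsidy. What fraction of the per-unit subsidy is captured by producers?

Pre-subsidy: 335/6 - (5/12)q = 38.5 + 0.25q gives q* = 26 and p* = 45.
With the rebate, buyers effectively pay pb = ps − 4, where ps is the price sellers receive.
On the curves, pb = 335/6 - (5/12)q and ps = 38.5 + 0.25q; the wedge ps − pb = 4 gives 38.5 + 0.25q − (335/6 - (5/12)q) = 4, so q' = 32.
Then pb = 335/6 − (5/12)·32 = 42.5 and ps = 38.5 + 0.25·32 = 46.5.
Buyers' price falls by p* − pb = 45 − 42.5 = 2.5; sellers' price rises by ps − p* = 46.5 − 45 = 1.5.
So producers capture 1.5/4 = 0.375 of each unit of subsidy.

Producer share = 0.375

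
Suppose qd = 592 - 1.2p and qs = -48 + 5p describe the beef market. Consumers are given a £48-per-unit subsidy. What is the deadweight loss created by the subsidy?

Deadweight loss = 34560/31

Pre-subsidy: 592 - 1.2p = -48 + 5p gives p* = 3200/31, q* = 14512/31.
With the rebate, buyers effectively pay pb = ps − 48, where ps is the price sellers receive.
Demand in terms of ps becomes qd = 592 − 1.2(ps − 48) = 649.6 - 1.2ps. Setting this equal to supply: 649.6 - 1.2ps = -48 + 5ps, so ps = 3488/31.
Buyers pay pb = 3488/31 − 48 = 2000/31; q' = -48 + 5·(3488/31) = 15952/31.
The subsidy expands output by 15952/31 − 14512/31 = 1440/31 past the efficient level; on those units the gap between marginal cost and willingness to pay runs from 0 up to 48.
DWL = ½ × 48 × 1440/31 = 34560/31.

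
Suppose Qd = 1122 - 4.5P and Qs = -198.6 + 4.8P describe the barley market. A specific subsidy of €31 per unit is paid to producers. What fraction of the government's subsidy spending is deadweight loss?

DWL / government spending = 12/185

Pre-subsidy: 1122 - 4.5P = -198.6 + 4.8P gives P* = 142, Q* = 483.
With the subsidy, sellers receive Ps = Pb + 31 for each unit, where Pb is the price buyers pay.
Supply in terms of Pb becomes Qs = -198.6 + 4.8(Pb + 31) = -49.8 + 4.8Pb. Setting this equal to demand: 1122 - 4.5Pb = -49.8 + 4.8Pb, so Pb = 126.
Sellers receive Ps = 126 + 31 = 157; Q' = 1122 − 4.5·126 = 555.
ΔCS = ½(483 + 555)(142 − 126) = 8304; ΔPS = ½(483 + 555)(157 − 142) = 7785.
Government spending = 31 × 555 = 17205.
DWL = ½ × 31 × (555 − 483) = 1116; fraction = 1116 / 17205 = 12/185.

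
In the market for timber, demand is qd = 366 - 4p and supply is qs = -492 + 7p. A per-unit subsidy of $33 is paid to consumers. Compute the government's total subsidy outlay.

Pre-subsidy: 366 - 4p = -492 + 7p gives p* = 78, q* = 54.
With the rebate, buyers effectively pay pb = ps − 33, where ps is the price sellers receive.
Demand in terms of ps becomes qd = 366 − 4(ps − 33) = 498 - 4ps. Setting this equal to supply: 498 - 4ps = -492 + 7ps, so ps = 90.
Buyers pay pb = 90 − 33 = 57; q' = -492 + 7·90 = 138.
Government outlay = subsidy × quantity = 33 × 138 = 4554.

Government cost = $4554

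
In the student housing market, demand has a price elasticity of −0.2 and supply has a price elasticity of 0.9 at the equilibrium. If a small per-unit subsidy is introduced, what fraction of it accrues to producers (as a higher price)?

Producer share = 2/11

For a small subsidy around the equilibrium, the benefit split depends on the relative slopes, which at a point are proportional to the elasticities.
Buyer share = εs/(εs + |εd|) = 0.9/(0.9 + 0.2) = 9/11; seller share = |εd|/(εs + |εd|) = 2/11.
So producers capture 2/11 of the subsidy.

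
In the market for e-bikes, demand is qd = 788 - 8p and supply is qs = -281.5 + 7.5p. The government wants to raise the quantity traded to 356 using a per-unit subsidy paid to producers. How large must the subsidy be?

At q = 356, invert demand for the buyer price: pb = (788 − 356)/8 = 54; invert supply for the seller price: ps = (356 − (-281.5))/7.5 = 85.
The subsidy must fill the gap: s = ps − pb = 85 − 54 = 31.

Required subsidy s = 31 per unit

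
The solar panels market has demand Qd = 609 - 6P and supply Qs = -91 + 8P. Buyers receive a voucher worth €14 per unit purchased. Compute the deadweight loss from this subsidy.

Deadweight loss = €336

Pre-subsidy: 609 - 6P = -91 + 8P gives P* = 50, Q* = 309.
With the rebate, buyers effectively pay Pb = Ps − 14, where Ps is the price sellers receive.
Demand in terms of Ps becomes Qd = 609 − 6(Ps − 14) = 693 - 6Ps. Setting this equal to supply: 693 - 6Ps = -91 + 8Ps, so Ps = 56.
Buyers pay Pb = 56 − 14 = 42; Q' = -91 + 8·56 = 357.
The subsidy expands output by 357 − 309 = 48 past the efficient level; on those units the gap between marginal cost and willingness to pay runs from 0 up to 14.
DWL = ½ × 14 × 48 = 336.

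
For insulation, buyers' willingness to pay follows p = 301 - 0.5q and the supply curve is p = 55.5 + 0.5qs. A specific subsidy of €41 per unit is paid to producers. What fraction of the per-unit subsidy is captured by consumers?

Consumer share = 0.5

Pre-subsidy: 301 - 0.5q = 55.5 + 0.5q gives q* = 245.5 and p* = 178.25.
With the subsidy, sellers receive ps = pb + 41 for each unit, where pb is the price buyers pay.
On the curves, pb = 301 - 0.5q and ps = 55.5 + 0.5q; the wedge ps − pb = 41 gives 55.5 + 0.5q − (301 - 0.5q) = 41, so q' = 286.5.
Then pb = 301 − 0.5·286.5 = 157.75 and ps = 55.5 + 0.5·286.5 = 198.75.
Buyers' price falls by p* − pb = 178.25 − 157.75 = 20.5; sellers' price rises by ps − p* = 198.75 − 178.25 = 20.5.
So consumers capture 20.5/41 = 0.5 of each unit of subsidy.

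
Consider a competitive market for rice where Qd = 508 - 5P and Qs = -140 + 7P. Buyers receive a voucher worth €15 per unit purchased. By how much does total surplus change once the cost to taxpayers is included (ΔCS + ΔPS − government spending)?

Net change in total surplus = -€328.125

Pre-subsidy: 508 - 5P = -140 + 7P gives P* = 54, Q* = 238.
With the rebate, buyers effectively pay Pb = Ps − 15, where Ps is the price sellers receive.
Demand in terms of Ps becomes Qd = 508 − 5(Ps − 15) = 583 - 5Ps. Setting this equal to supply: 583 - 5Ps = -140 + 7Ps, so Ps = 60.25.
Buyers pay Pb = 60.25 − 15 = 45.25; Q' = -140 + 7·60.25 = 281.75.
ΔCS = ½(238 + 281.75)(54 − 45.25) = 2273.90625; ΔPS = ½(238 + 281.75)(60.25 − 54) = 1624.21875.
Government spending = 15 × 281.75 = 4226.25.
Net change = 2273.90625 + 1624.21875 − 4226.25 = -328.125. The loss equals the DWL triangle ½·15·43.75.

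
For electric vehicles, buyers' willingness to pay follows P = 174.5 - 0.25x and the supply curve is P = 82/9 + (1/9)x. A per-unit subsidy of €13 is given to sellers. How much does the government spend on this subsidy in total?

Government cost = €6422

Pre-subsidy: 174.5 - 0.25x = 82/9 + (1/9)x gives x* = 458 and P* = 60.
With the subsidy, sellers receive Ps = Pb + 13 for each unit, where Pb is the price buyers pay.
On the curves, Pb = 174.5 - 0.25x and Ps = 82/9 + (1/9)x; the wedge Ps − Pb = 13 gives 82/9 + (1/9)x − (174.5 - 0.25x) = 13, so x' = 494.
Then Pb = 174.5 − 0.25·494 = 51 and Ps = 82/9 + (1/9)·494 = 64.
Government outlay = subsidy × quantity = 13 × 494 = 6422.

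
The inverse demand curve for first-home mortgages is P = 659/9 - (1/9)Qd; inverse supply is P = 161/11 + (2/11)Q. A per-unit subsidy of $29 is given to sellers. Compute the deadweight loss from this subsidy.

Pre-subsidy: 659/9 - (1/9)Q = 161/11 + (2/11)Q gives Q* = 200 and P* = 51.
With the subsidy, sellers receive Ps = Pb + 29 for each unit, where Pb is the price buyers pay.
On the curves, Pb = 659/9 - (1/9)Q and Ps = 161/11 + (2/11)Q; the wedge Ps − Pb = 29 gives 161/11 + (2/11)Q − (659/9 - (1/9)Q) = 29, so Q' = 299.
Then Pb = 659/9 − (1/9)·299 = 40 and Ps = 161/11 + (2/11)·299 = 69.
The subsidy expands output by 299 − 200 = 99 past the efficient level; on those units the gap between marginal cost and willingness to pay runs from 0 up to 29.
DWL = ½ × 29 × 99 = 1435.5.

Deadweight loss = $1435.5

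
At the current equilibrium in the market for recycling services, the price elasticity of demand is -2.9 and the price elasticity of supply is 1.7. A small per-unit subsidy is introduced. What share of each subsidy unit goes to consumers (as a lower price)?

Consumer share = 17/46

For a small subsidy around the equilibrium, the benefit split depends on the relative slopes, which at a point are proportional to the elasticities.
Buyer share = εs/(εs + |εd|) = 1.7/(1.7 + 2.9) = 17/46; seller share = |εd|/(εs + |εd|) = 29/46.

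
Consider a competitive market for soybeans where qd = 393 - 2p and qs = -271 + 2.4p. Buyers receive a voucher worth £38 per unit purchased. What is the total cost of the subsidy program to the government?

Pre-subsidy: 393 - 2p = -271 + 2.4p gives p* = 1660/11, q* = 1003/11.
With the rebate, buyers effectively pay pb = ps − 38, where ps is the price sellers receive.
Demand in terms of ps becomes qd = 393 − 2(ps − 38) = 469 - 2ps. Setting this equal to supply: 469 - 2ps = -271 + 2.4ps, so ps = 1850/11.
Buyers pay pb = 1850/11 − 38 = 1432/11; q' = -271 + 2.4·(1850/11) = 1459/11.
Government outlay = subsidy × quantity = 38 × 1459/11 = 55442/11.

Government cost = 55442/11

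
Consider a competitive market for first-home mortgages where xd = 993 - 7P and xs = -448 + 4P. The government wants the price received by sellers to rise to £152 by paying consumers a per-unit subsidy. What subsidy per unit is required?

At a seller price of 152, quantity supplied is -448 + 4·152 = 160.
Buyers absorb 160 only when they pay Pb with 993 − 7·Pb = 160, i.e. Pb = 119.
s = Ps − Pb = 152 − 119 = 33.

Required subsidy s = £33 per unit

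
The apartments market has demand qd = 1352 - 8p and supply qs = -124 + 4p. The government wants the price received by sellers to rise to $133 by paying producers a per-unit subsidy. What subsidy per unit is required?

At a seller price of 133, quantity supplied is -124 + 4·133 = 408.
Buyers absorb 408 only when they pay pb with 1352 − 8·pb = 408, i.e. pb = 118.
s = ps − pb = 133 − 118 = 15.

Required subsidy s = $15 per unit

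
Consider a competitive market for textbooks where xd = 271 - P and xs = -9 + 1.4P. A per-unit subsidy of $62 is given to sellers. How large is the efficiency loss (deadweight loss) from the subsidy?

Deadweight loss = 6727/6

Pre-subsidy: 271 - P = -9 + 1.4P gives P* = 350/3, x* = 463/3.
With the subsidy, sellers receive Ps = Pb + 62 for each unit, where Pb is the price buyers pay.
Supply in terms of Pb becomes xs = -9 + 1.4(Pb + 62) = 77.8 + 1.4Pb. Setting this equal to demand: 271 - Pb = 77.8 + 1.4Pb, so Pb = 80.5.
Sellers receive Ps = 80.5 + 62 = 142.5; x' = 271 − 1·80.5 = 190.5.
The subsidy expands output by 190.5 − 463/3 = 217/6 past the efficient level; on those units the gap between marginal cost and willingness to pay runs from 0 up to 62.
DWL = ½ × 62 × 217/6 = 6727/6.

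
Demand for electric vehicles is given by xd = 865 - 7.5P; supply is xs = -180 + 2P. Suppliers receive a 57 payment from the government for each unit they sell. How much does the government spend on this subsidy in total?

Pre-subsidy: 865 - 7.5P = -180 + 2P gives P* = 110, x* = 40.
With the subsidy, sellers receive Ps = Pb + 57 for each unit, where Pb is the price buyers pay.
Supply in terms of Pb becomes xs = -180 + 2(Pb + 57) = -66 + 2Pb. Setting this equal to demand: 865 - 7.5Pb = -66 + 2Pb, so Pb = 98.
Sellers receive Ps = 98 + 57 = 155; x' = 865 − 7.5·98 = 130.
Government outlay = subsidy × quantity = 57 × 130 = 7410.

Government cost = 7410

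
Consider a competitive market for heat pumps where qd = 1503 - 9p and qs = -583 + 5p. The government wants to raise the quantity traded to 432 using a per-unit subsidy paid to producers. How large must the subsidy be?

Required subsidy s = 84 per unit

At q = 432, invert demand for the buyer price: pb = (1503 − 432)/9 = 119; invert supply for the seller price: ps = (432 − (-583))/5 = 203.
The subsidy must fill the gap: s = ps − pb = 203 − 119 = 84.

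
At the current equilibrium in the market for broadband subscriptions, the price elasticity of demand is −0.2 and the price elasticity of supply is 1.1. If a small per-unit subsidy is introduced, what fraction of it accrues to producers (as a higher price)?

Producer share = 2/13

For a small subsidy around the equilibrium, the benefit split depends on the relative slopes, which at a point are proportional to the elasticities.
Buyer share = εs/(εs + |εd|) = 1.1/(1.1 + 0.2) = 11/13; seller share = |εd|/(εs + |εd|) = 2/13.
So producers capture 2/13 of the subsidy.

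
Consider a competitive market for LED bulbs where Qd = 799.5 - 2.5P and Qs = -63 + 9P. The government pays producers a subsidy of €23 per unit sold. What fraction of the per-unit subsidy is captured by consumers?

Pre-subsidy: 799.5 - 2.5P = -63 + 9P gives P* = 75, Q* = 612.
With the subsidy, sellers receive Ps = Pb + 23 for each unit, where Pb is the price buyers pay.
Supply in terms of Pb becomes Qs = -63 + 9(Pb + 23) = 144 + 9Pb. Setting this equal to demand: 799.5 - 2.5Pb = 144 + 9Pb, so Pb = 57.
Sellers receive Ps = 57 + 23 = 80; Q' = 799.5 − 2.5·57 = 657.
Buyers' price falls by P* − Pb = 75 − 57 = 18; sellers' price rises by Ps − P* = 80 − 75 = 5.
So consumers capture 18/23 = 18/23 of each unit of subsidy.

Consumer share = 18/23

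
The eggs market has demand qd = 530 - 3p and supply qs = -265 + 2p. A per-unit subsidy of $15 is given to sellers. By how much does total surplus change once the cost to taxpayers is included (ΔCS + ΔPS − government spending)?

Pre-subsidy: 530 - 3p = -265 + 2p gives p* = 159, q* = 53.
With the subsidy, sellers receive ps = pb + 15 for each unit, where pb is the price buyers pay.
Supply in terms of pb becomes qs = -265 + 2(pb + 15) = -235 + 2pb. Setting this equal to demand: 530 - 3pb = -235 + 2pb, so pb = 153.
Sellers receive ps = 153 + 15 = 168; q' = 530 − 3·153 = 71.
ΔCS = ½(53 + 71)(159 − 153) = 372; ΔPS = ½(53 + 71)(168 − 159) = 558.
Government spending = 15 × 71 = 1065.
Net change = 372 + 558 − 1065 = -135. The loss equals the DWL triangle ½·15·18.

Net change in total surplus = -$135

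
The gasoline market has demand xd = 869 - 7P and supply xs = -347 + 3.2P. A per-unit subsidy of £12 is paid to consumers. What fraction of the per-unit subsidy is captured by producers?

Pre-subsidy: 869 - 7P = -347 + 3.2P gives P* = 6080/51, x* = 1759/51.
With the rebate, buyers effectively pay Pb = Ps − 12, where Ps is the price sellers receive.
Demand in terms of Ps becomes xd = 869 − 7(Ps − 12) = 953 - 7Ps. Setting this equal to supply: 953 - 7Ps = -347 + 3.2Ps, so Ps = 6500/51.
Buyers pay Pb = 6500/51 − 12 = 5888/51; x' = -347 + 3.2·(6500/51) = 3103/51.
Buyers' price falls by P* − Pb = 6080/51 − 5888/51 = 64/17; sellers' price rises by Ps − P* = 6500/51 − 6080/51 = 140/17.
So producers capture (140/17)/12 = 35/51 of each unit of subsidy.

Producer share = 35/51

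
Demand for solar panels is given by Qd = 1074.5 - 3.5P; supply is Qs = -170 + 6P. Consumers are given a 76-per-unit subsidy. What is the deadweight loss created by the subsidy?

Deadweight loss = 6384

Pre-subsidy: 1074.5 - 3.5P = -170 + 6P gives P* = 131, Q* = 616.
With the rebate, buyers effectively pay Pb = Ps − 76, where Ps is the price sellers receive.
Demand in terms of Ps becomes Qd = 1074.5 − 3.5(Ps − 76) = 1340.5 - 3.5Ps. Setting this equal to supply: 1340.5 - 3.5Ps = -170 + 6Ps, so Ps = 159.
Buyers pay Pb = 159 − 76 = 83; Q' = -170 + 6·159 = 784.
The subsidy expands output by 784 − 616 = 168 past the efficient level; on those units the gap between marginal cost and willingness to pay runs from 0 up to 76.
DWL = ½ × 76 × 168 = 6384.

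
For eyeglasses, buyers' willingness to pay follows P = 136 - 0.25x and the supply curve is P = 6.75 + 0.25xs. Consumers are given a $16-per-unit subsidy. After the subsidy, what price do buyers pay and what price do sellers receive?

Pre-subsidy: 136 - 0.25x = 6.75 + 0.25x gives x* = 258.5 and P* = 71.375.
With the rebate, buyers effectively pay Pb = Ps − 16, where Ps is the price sellers receive.
On the curves, Pb = 136 - 0.25x and Ps = 6.75 + 0.25x; the wedge Ps − Pb = 16 gives 6.75 + 0.25x − (136 - 0.25x) = 16, so x' = 290.5.
Then Pb = 136 − 0.25·290.5 = 63.375 and Ps = 6.75 + 0.25·290.5 = 79.375.

Buyers pay $63.375; sellers receive $79.375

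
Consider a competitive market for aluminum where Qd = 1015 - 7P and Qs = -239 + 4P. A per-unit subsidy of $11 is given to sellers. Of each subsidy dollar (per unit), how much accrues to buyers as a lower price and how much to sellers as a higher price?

Buyers gain $4 per unit; sellers gain $7 per unit

Pre-subsidy: 1015 - 7P = -239 + 4P gives P* = 114, Q* = 217.
With the subsidy, sellers receive Ps = Pb + 11 for each unit, where Pb is the price buyers pay.
Supply in terms of Pb becomes Qs = -239 + 4(Pb + 11) = -195 + 4Pb. Setting this equal to demand: 1015 - 7Pb = -195 + 4Pb, so Pb = 110.
Sellers receive Ps = 110 + 11 = 121; Q' = 1015 − 7·110 = 245.
Buyers' price falls by P* − Pb = 114 − 110 = 4; sellers' price rises by Ps − P* = 121 − 114 = 7.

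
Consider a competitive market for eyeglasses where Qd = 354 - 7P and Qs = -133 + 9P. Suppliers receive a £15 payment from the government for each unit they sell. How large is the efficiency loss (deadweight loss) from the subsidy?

Pre-subsidy: 354 - 7P = -133 + 9P gives P* = 30.4375, Q* = 140.9375.
With the subsidy, sellers receive Ps = Pb + 15 for each unit, where Pb is the price buyers pay.
Supply in terms of Pb becomes Qs = -133 + 9(Pb + 15) = 2 + 9Pb. Setting this equal to demand: 354 - 7Pb = 2 + 9Pb, so Pb = 22.
Sellers receive Ps = 22 + 15 = 37; Q' = 354 − 7·22 = 200.
The subsidy expands output by 200 − 140.9375 = 59.0625 past the efficient level; on those units the gap between marginal cost and willingness to pay runs from 0 up to 15.
DWL = ½ × 15 × 59.0625 = 442.96875.

Deadweight loss = £442.96875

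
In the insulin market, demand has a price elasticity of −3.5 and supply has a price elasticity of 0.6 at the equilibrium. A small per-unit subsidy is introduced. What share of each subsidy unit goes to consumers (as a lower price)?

Consumer share = 6/41

For a small subsidy around the equilibrium, the benefit split depends on the relative slopes, which at a point are proportional to the elasticities.
Buyer share = εs/(εs + |εd|) = 0.6/(0.6 + 3.5) = 6/41; seller share = |εd|/(εs + |εd|) = 35/41.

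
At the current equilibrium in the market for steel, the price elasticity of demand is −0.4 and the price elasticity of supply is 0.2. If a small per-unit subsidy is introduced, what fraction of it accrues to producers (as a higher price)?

For a small subsidy around the equilibrium, the benefit split depends on the relative slopes, which at a point are proportional to the elasticities.
Buyer share = εs/(εs + |εd|) = 0.2/(0.2 + 0.4) = 1/3; seller share = |εd|/(εs + |εd|) = 2/3.
So producers capture 2/3 of the subsidy.

Producer share = 2/3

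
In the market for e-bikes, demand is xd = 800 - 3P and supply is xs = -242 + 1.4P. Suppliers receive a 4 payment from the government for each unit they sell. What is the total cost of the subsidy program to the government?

Pre-subsidy: 800 - 3P = -242 + 1.4P gives P* = 2605/11, x* = 985/11.
With the subsidy, sellers receive Ps = Pb + 4 for each unit, where Pb is the price buyers pay.
Supply in terms of Pb becomes xs = -242 + 1.4(Pb + 4) = -236.4 + 1.4Pb. Setting this equal to demand: 800 - 3Pb = -236.4 + 1.4Pb, so Pb = 2591/11.
Sellers receive Ps = 2591/11 + 4 = 2635/11; x' = 800 − 3·(2591/11) = 1027/11.
Government outlay = subsidy × quantity = 4 × 1027/11 = 4108/11.

Government cost = 4108/11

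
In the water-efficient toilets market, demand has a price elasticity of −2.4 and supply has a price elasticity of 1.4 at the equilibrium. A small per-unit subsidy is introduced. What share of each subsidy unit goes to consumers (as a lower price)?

Consumer share = 7/19

For a small subsidy around the equilibrium, the benefit split depends on the relative slopes, which at a point are proportional to the elasticities.
Buyer share = εs/(εs + |εd|) = 1.4/(1.4 + 2.4) = 7/19; seller share = |εd|/(εs + |εd|) = 12/19.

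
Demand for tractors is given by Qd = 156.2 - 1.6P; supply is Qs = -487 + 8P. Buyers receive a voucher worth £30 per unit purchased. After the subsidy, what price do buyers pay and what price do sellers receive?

Buyers pay £42; sellers receive £72

Pre-subsidy: 156.2 - 1.6P = -487 + 8P gives P* = 67, Q* = 49.
With the rebate, buyers effectively pay Pb = Ps − 30, where Ps is the price sellers receive.
Demand in terms of Ps becomes Qd = 156.2 − 1.6(Ps − 30) = 204.2 - 1.6Ps. Setting this equal to supply: 204.2 - 1.6Ps = -487 + 8Ps, so Ps = 72.
Buyers pay Pb = 72 − 30 = 42; Q' = -487 + 8·72 = 89.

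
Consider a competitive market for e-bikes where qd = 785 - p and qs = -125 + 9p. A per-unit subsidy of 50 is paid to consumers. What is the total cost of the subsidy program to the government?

Pre-subsidy: 785 - p = -125 + 9p gives p* = 91, q* = 694.
With the rebate, buyers effectively pay pb = ps − 50, where ps is the price sellers receive.
Demand in terms of ps becomes qd = 785 − 1(ps − 50) = 835 - ps. Setting this equal to supply: 835 - ps = -125 + 9ps, so ps = 96.
Buyers pay pb = 96 − 50 = 46; q' = -125 + 9·96 = 739.
Government outlay = subsidy × quantity = 50 × 739 = 36950.

Government cost = 36950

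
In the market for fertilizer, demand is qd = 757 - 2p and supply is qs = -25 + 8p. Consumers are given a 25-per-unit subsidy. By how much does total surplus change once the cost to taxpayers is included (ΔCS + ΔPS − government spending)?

Pre-subsidy: 757 - 2p = -25 + 8p gives p* = 78.2, q* = 600.6.
With the rebate, buyers effectively pay pb = ps − 25, where ps is the price sellers receive.
Demand in terms of ps becomes qd = 757 − 2(ps − 25) = 807 - 2ps. Setting this equal to supply: 807 - 2ps = -25 + 8ps, so ps = 83.2.
Buyers pay pb = 83.2 − 25 = 58.2; q' = -25 + 8·83.2 = 640.6.
ΔCS = ½(600.6 + 640.6)(78.2 − 58.2) = 12412; ΔPS = ½(600.6 + 640.6)(83.2 − 78.2) = 3103.
Government spending = 25 × 640.6 = 16015.
Net change = 12412 + 3103 − 16015 = -500. The loss equals the DWL triangle ½·25·40.

Net change in total surplus = -500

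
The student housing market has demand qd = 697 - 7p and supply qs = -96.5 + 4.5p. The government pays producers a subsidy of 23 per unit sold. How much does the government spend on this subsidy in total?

Government cost = 6371

Pre-subsidy: 697 - 7p = -96.5 + 4.5p gives p* = 69, q* = 214.
With the subsidy, sellers receive ps = pb + 23 for each unit, where pb is the price buyers pay.
Supply in terms of pb becomes qs = -96.5 + 4.5(pb + 23) = 7 + 4.5pb. Setting this equal to demand: 697 - 7pb = 7 + 4.5pb, so pb = 60.
Sellers receive ps = 60 + 23 = 83; q' = 697 − 7·60 = 277.
Government outlay = subsidy × quantity = 23 × 277 = 6371.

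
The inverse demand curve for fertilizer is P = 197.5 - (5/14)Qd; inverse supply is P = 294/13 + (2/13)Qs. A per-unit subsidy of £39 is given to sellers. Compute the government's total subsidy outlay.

Government cost = 506051/31

Pre-subsidy: 197.5 - (5/14)Q = 294/13 + (2/13)Q gives Q* = 31829/93 and P* = 7000/93.
With the subsidy, sellers receive Ps = Pb + 39 for each unit, where Pb is the price buyers pay.
On the curves, Pb = 197.5 - (5/14)Q and Ps = 294/13 + (2/13)Q; the wedge Ps − Pb = 39 gives 294/13 + (2/13)Q − (197.5 - (5/14)Q) = 39, so Q' = 38927/93.
Then Pb = 197.5 − (5/14)·(38927/93) = 4465/93 and Ps = 294/13 + (2/13)·(38927/93) = 8092/93.
Government outlay = subsidy × quantity = 39 × 38927/93 = 506051/31.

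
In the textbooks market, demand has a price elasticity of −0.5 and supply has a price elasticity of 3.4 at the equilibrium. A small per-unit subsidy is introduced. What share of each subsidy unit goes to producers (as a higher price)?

Producer share = 5/39

For a small subsidy around the equilibrium, the benefit split depends on the relative slopes, which at a point are proportional to the elasticities.
Buyer share = εs/(εs + |εd|) = 3.4/(3.4 + 0.5) = 34/39; seller share = |εd|/(εs + |εd|) = 5/39.
So producers capture 5/39 of the subsidy.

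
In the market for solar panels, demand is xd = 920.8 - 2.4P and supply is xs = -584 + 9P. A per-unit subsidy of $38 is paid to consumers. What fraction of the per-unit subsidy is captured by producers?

Producer share = 4/19

Pre-subsidy: 920.8 - 2.4P = -584 + 9P gives P* = 132, x* = 604.
With the rebate, buyers effectively pay Pb = Ps − 38, where Ps is the price sellers receive.
Demand in terms of Ps becomes xd = 920.8 − 2.4(Ps − 38) = 1012 - 2.4Ps. Setting this equal to supply: 1012 - 2.4Ps = -584 + 9Ps, so Ps = 140.
Buyers pay Pb = 140 − 38 = 102; x' = -584 + 9·140 = 676.
Buyers' price falls by P* − Pb = 132 − 102 = 30; sellers' price rises by Ps − P* = 140 − 132 = 8.
So producers capture 8/38 = 4/19 of each unit of subsidy.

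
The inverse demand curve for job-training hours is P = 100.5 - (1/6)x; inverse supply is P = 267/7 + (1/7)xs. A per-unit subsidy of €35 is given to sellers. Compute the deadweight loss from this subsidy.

Pre-subsidy: 100.5 - (1/6)x = 267/7 + (1/7)x gives x* = 2619/13 and P* = 870/13.
With the subsidy, sellers receive Ps = Pb + 35 for each unit, where Pb is the price buyers pay.
On the curves, Pb = 100.5 - (1/6)x and Ps = 267/7 + (1/7)x; the wedge Ps − Pb = 35 gives 267/7 + (1/7)x − (100.5 - (1/6)x) = 35, so x' = 4089/13.
Then Pb = 100.5 − (1/6)·(4089/13) = 625/13 and Ps = 267/7 + (1/7)·(4089/13) = 1080/13.
The subsidy expands output by 4089/13 − 2619/13 = 1470/13 past the efficient level; on those units the gap between marginal cost and willingness to pay runs from 0 up to 35.
DWL = ½ × 35 × 1470/13 = 25725/13.

Deadweight loss = 25725/13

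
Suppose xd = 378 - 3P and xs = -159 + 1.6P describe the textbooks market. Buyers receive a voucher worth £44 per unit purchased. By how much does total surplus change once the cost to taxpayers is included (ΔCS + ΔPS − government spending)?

Net change in total surplus = -23232/23

Pre-subsidy: 378 - 3P = -159 + 1.6P gives P* = 2685/23, x* = 639/23.
With the rebate, buyers effectively pay Pb = Ps − 44, where Ps is the price sellers receive.
Demand in terms of Ps becomes xd = 378 − 3(Ps − 44) = 510 - 3Ps. Setting this equal to supply: 510 - 3Ps = -159 + 1.6Ps, so Ps = 3345/23.
Buyers pay Pb = 3345/23 − 44 = 2333/23; x' = -159 + 1.6·(3345/23) = 1695/23.
ΔCS = ½(639/23 + 1695/23)(2685/23 − 2333/23) = 410784/529; ΔPS = ½(639/23 + 1695/23)(3345/23 − 2685/23) = 770220/529.
Government spending = 44 × 1695/23 = 74580/23.
Net change = 410784/529 + 770220/529 − 74580/23 = -23232/23. The loss equals the DWL triangle ½·44·1056/23.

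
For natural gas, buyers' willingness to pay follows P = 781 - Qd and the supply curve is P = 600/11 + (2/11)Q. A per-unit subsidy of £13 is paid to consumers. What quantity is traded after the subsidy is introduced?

Q' = 8134/13

Pre-subsidy: 781 - Q = 600/11 + (2/11)Q gives Q* = 7991/13 and P* = 2162/13.
With the rebate, buyers effectively pay Pb = Ps − 13, where Ps is the price sellers receive.
On the curves, Pb = 781 - Q and Ps = 600/11 + (2/11)Q; the wedge Ps − Pb = 13 gives 600/11 + (2/11)Q − (781 - Q) = 13, so Q' = 8134/13.
Then Pb = 781 − 1·(8134/13) = 2019/13 and Ps = 600/11 + (2/11)·(8134/13) = 2188/13.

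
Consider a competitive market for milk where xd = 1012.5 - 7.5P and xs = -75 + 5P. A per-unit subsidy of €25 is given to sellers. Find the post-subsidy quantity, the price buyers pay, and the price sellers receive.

Pre-subsidy: 1012.5 - 7.5P = -75 + 5P gives P* = 87, x* = 360.
With the subsidy, sellers receive Ps = Pb + 25 for each unit, where Pb is the price buyers pay.
Supply in terms of Pb becomes xs = -75 + 5(Pb + 25) = 50 + 5Pb. Setting this equal to demand: 1012.5 - 7.5Pb = 50 + 5Pb, so Pb = 77.
Sellers receive Ps = 77 + 25 = 102; x' = 1012.5 − 7.5·77 = 435.

x' = 435; buyers pay €77; sellers receive €102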